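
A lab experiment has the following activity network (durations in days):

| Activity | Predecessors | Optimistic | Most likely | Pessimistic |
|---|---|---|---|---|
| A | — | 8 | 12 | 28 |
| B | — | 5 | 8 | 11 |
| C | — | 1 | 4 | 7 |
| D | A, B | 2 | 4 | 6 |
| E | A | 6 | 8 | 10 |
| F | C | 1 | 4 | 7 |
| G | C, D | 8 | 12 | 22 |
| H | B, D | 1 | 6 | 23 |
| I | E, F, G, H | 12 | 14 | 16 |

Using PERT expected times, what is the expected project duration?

45 days

te_A = (8 + 4·12 + 28)/6 = 84/6 = 14
te_B = (5 + 4·8 + 11)/6 = 48/6 = 8
te_C = (1 + 4·4 + 7)/6 = 24/6 = 4
te_D = (2 + 4·4 + 6)/6 = 24/6 = 4
te_E = (6 + 4·8 + 10)/6 = 48/6 = 8
te_F = (1 + 4·4 + 7)/6 = 24/6 = 4
te_G = (8 + 4·12 + 22)/6 = 78/6 = 13
te_H = (1 + 4·6 + 23)/6 = 48/6 = 8
te_I = (12 + 4·14 + 16)/6 = 84/6 = 14

Forward pass:
ES_A = 0; EF_A = 14
ES_B = 0; EF_B = 8
ES_C = 0; EF_C = 4
ES_D = max(EF_A=14, EF_B=8) = 14; EF_D = 14+4 = 18
ES_E = 14; EF_E = 14+8 = 22
ES_F = 4; EF_F = 4+4 = 8
ES_G = max(EF_C=4, EF_D=18) = 18; EF_G = 18+13 = 31
ES_H = max(EF_B=8, EF_D=18) = 18; EF_H = 18+8 = 26
ES_I = max(EF_E=22, EF_F=8, EF_G=31, EF_H=26) = 31; EF_I = 31+14 = 45
Expected project duration μ = 45 days. Critical path: A → D → G → I.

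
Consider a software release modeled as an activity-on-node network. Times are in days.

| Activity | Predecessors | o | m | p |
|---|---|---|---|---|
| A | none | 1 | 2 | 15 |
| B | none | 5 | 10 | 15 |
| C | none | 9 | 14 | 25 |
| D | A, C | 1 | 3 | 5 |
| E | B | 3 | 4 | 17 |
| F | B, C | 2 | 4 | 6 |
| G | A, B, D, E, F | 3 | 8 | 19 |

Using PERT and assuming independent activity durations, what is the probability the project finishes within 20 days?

te_A = (1 + 4·2 + 15)/6 = 24/6 = 4; σ²_A = ((15−1)/6)² = 5.444
te_B = (5 + 4·10 + 15)/6 = 60/6 = 10; σ²_B = ((15−5)/6)² = 2.778
te_C = (9 + 4·14 + 25)/6 = 90/6 = 15; σ²_C = ((25−9)/6)² = 7.111
te_D = (1 + 4·3 + 5)/6 = 18/6 = 3; σ²_D = ((5−1)/6)² = 0.444
te_E = (3 + 4·4 + 17)/6 = 36/6 = 6; σ²_E = ((17−3)/6)² = 5.444
te_F = (2 + 4·4 + 6)/6 = 24/6 = 4; σ²_F = ((6−2)/6)² = 0.444
te_G = (3 + 4·8 + 19)/6 = 54/6 = 9; σ²_G = ((19−3)/6)² = 7.111

Forward pass:
ES_A = 0; EF_A = 4
ES_B = 0; EF_B = 10
ES_C = 0; EF_C = 15
ES_D = max(EF_A=4, EF_C=15) = 15; EF_D = 15+3 = 18
ES_E = 10; EF_E = 10+6 = 16
ES_F = max(EF_B=10, EF_C=15) = 15; EF_F = 15+4 = 19
ES_G = max(EF_A=4, EF_B=10, EF_D=18, EF_E=16, EF_F=19) = 19; EF_G = 19+9 = 28
Expected project duration μ = 28 days. Critical path: C → F → G.

Variance along critical path = 7.111 + 0.444 + 7.111 = 14.667; σ = √14.667 = 3.830 days.
Z = (20 − 28) / 3.830 = -2.089
P(T ≤ 20) = Φ(-2.089) ≈ 0.018

0.018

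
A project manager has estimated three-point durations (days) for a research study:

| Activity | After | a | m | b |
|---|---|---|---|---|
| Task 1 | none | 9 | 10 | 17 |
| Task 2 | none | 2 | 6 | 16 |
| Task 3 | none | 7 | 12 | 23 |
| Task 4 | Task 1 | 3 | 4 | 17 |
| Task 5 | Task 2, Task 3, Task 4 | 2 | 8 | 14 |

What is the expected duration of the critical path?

25 days

te_Task 1 = (9 + 4·10 + 17)/6 = 66/6 = 11
te_Task 2 = (2 + 4·6 + 16)/6 = 42/6 = 7
te_Task 3 = (7 + 4·12 + 23)/6 = 78/6 = 13
te_Task 4 = (3 + 4·4 + 17)/6 = 36/6 = 6
te_Task 5 = (2 + 4·8 + 14)/6 = 48/6 = 8

Forward pass:
ES_Task 1 = 0; EF_Task 1 = 11
ES_Task 2 = 0; EF_Task 2 = 7
ES_Task 3 = 0; EF_Task 3 = 13
ES_Task 4 = 11; EF_Task 4 = 11+6 = 17
ES_Task 5 = max(EF_Task 2=7, EF_Task 3=13, EF_Task 4=17) = 17; EF_Task 5 = 17+8 = 25
Expected project duration μ = 25 days. Critical path: Task 1 → Task 4 → Task 5.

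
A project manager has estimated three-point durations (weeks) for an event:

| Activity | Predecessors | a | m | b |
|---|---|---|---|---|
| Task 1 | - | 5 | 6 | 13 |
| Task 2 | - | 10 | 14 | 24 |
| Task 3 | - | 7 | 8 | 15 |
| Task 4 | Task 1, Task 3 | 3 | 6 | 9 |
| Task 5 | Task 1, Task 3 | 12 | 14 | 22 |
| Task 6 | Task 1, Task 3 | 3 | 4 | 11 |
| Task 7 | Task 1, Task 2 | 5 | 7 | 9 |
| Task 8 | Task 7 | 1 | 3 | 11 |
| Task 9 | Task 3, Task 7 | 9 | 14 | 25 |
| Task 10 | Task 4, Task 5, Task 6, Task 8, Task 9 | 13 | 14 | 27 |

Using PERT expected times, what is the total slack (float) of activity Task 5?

13 weeks

te_Task 1 = (5 + 4·6 + 13)/6 = 42/6 = 7
te_Task 2 = (10 + 4·14 + 24)/6 = 90/6 = 15
te_Task 3 = (7 + 4·8 + 15)/6 = 54/6 = 9
te_Task 4 = (3 + 4·6 + 9)/6 = 36/6 = 6
te_Task 5 = (12 + 4·14 + 22)/6 = 90/6 = 15
te_Task 6 = (3 + 4·4 + 11)/6 = 30/6 = 5
te_Task 7 = (5 + 4·7 + 9)/6 = 42/6 = 7
te_Task 8 = (1 + 4·3 + 11)/6 = 24/6 = 4
te_Task 9 = (9 + 4·14 + 25)/6 = 90/6 = 15
te_Task 10 = (13 + 4·14 + 27)/6 = 96/6 = 16

Forward pass:
ES_Task 1 = 0; EF_Task 1 = 7
ES_Task 2 = 0; EF_Task 2 = 15
ES_Task 3 = 0; EF_Task 3 = 9
ES_Task 4 = max(EF_Task 1=7, EF_Task 3=9) = 9; EF_Task 4 = 9+6 = 15
ES_Task 5 = max(EF_Task 1=7, EF_Task 3=9) = 9; EF_Task 5 = 9+15 = 24
ES_Task 6 = max(EF_Task 1=7, EF_Task 3=9) = 9; EF_Task 6 = 9+5 = 14
ES_Task 7 = max(EF_Task 1=7, EF_Task 2=15) = 15; EF_Task 7 = 15+7 = 22
ES_Task 8 = 22; EF_Task 8 = 22+4 = 26
ES_Task 9 = max(EF_Task 3=9, EF_Task 7=22) = 22; EF_Task 9 = 22+15 = 37
ES_Task 10 = max(EF_Task 4=15, EF_Task 5=24, EF_Task 6=14, EF_Task 8=26, EF_Task 9=37) = 37; EF_Task 10 = 37+16 = 53
Expected project duration μ = 53 weeks. Critical path: Task 2 → Task 7 → Task 9 → Task 10.

Backward pass:
LF_Task 10 = 53; LS_Task 10 = 53−16 = 37
LF_Task 9 = LS_Task 10 = 37; LS_Task 9 = 37−15 = 22
LF_Task 8 = LS_Task 10 = 37; LS_Task 8 = 37−4 = 33
LF_Task 7 = min(LS_Task 8=33, LS_Task 9=22) = 22; LS_Task 7 = 22−7 = 15
LF_Task 6 = LS_Task 10 = 37; LS_Task 6 = 37−5 = 32
LF_Task 5 = LS_Task 10 = 37; LS_Task 5 = 37−15 = 22
LF_Task 4 = LS_Task 10 = 37; LS_Task 4 = 37−6 = 31
LF_Task 3 = min(LS_Task 4=31, LS_Task 5=22, LS_Task 6=32, LS_Task 9=22) = 22; LS_Task 3 = 22−9 = 13
LF_Task 2 = LS_Task 7 = 15; LS_Task 2 = 15−15 = 0
LF_Task 1 = min(LS_Task 4=31, LS_Task 5=22, LS_Task 6=32, LS_Task 7=15) = 15; LS_Task 1 = 15−7 = 8
Slack_Task 5 = LS_Task 5 − ES_Task 5 = 22 − 9 = 13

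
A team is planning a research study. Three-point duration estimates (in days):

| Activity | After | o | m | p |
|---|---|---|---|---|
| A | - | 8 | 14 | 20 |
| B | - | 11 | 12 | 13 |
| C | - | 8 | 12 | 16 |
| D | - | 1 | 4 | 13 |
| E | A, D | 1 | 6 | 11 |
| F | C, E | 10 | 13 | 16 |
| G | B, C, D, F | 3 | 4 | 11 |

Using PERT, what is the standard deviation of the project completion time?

3.09 days

te_A = (8 + 4·14 + 20)/6 = 84/6 = 14; σ²_A = ((20−8)/6)² = 4.000
te_B = (11 + 4·12 + 13)/6 = 72/6 = 12; σ²_B = ((13−11)/6)² = 0.111
te_C = (8 + 4·12 + 16)/6 = 72/6 = 12; σ²_C = ((16−8)/6)² = 1.778
te_D = (1 + 4·4 + 13)/6 = 30/6 = 5; σ²_D = ((13−1)/6)² = 4.000
te_E = (1 + 4·6 + 11)/6 = 36/6 = 6; σ²_E = ((11−1)/6)² = 2.778
te_F = (10 + 4·13 + 16)/6 = 78/6 = 13; σ²_F = ((16−10)/6)² = 1.000
te_G = (3 + 4·4 + 11)/6 = 30/6 = 5; σ²_G = ((11−3)/6)² = 1.778

Forward pass:
ES_A = 0; EF_A = 14
ES_B = 0; EF_B = 12
ES_C = 0; EF_C = 12
ES_D = 0; EF_D = 5
ES_E = max(EF_A=14, EF_D=5) = 14; EF_E = 14+6 = 20
ES_F = max(EF_C=12, EF_E=20) = 20; EF_F = 20+13 = 33
ES_G = max(EF_B=12, EF_C=12, EF_D=5, EF_F=33) = 33; EF_G = 33+5 = 38
Expected project duration μ = 38 days. Critical path: A → E → F → G.

Variance along critical path = 4.000 + 2.778 + 1.000 + 1.778 = 9.556
σ = √9.556 = 3.091 days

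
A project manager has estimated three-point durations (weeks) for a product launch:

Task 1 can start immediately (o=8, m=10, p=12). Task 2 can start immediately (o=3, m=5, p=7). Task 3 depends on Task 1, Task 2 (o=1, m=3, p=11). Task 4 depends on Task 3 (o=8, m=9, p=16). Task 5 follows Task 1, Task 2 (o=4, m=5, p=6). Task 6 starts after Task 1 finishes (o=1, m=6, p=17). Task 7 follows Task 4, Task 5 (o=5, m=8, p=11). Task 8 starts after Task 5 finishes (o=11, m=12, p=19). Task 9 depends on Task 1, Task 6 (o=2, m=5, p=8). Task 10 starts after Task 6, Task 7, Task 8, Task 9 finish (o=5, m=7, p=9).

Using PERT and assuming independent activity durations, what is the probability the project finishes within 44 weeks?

0.976

te_Task 1 = (8 + 4·10 + 12)/6 = 60/6 = 10; σ²_Task 1 = ((12−8)/6)² = 0.444
te_Task 2 = (3 + 4·5 + 7)/6 = 30/6 = 5; σ²_Task 2 = ((7−3)/6)² = 0.444
te_Task 3 = (1 + 4·3 + 11)/6 = 24/6 = 4; σ²_Task 3 = ((11−1)/6)² = 2.778
te_Task 4 = (8 + 4·9 + 16)/6 = 60/6 = 10; σ²_Task 4 = ((16−8)/6)² = 1.778
te_Task 5 = (4 + 4·5 + 6)/6 = 30/6 = 5; σ²_Task 5 = ((6−4)/6)² = 0.111
te_Task 6 = (1 + 4·6 + 17)/6 = 42/6 = 7; σ²_Task 6 = ((17−1)/6)² = 7.111
te_Task 7 = (5 + 4·8 + 11)/6 = 48/6 = 8; σ²_Task 7 = ((11−5)/6)² = 1.000
te_Task 8 = (11 + 4·12 + 19)/6 = 78/6 = 13; σ²_Task 8 = ((19−11)/6)² = 1.778
te_Task 9 = (2 + 4·5 + 8)/6 = 30/6 = 5; σ²_Task 9 = ((8−2)/6)² = 1.000
te_Task 10 = (5 + 4·7 + 9)/6 = 42/6 = 7; σ²_Task 10 = ((9−5)/6)² = 0.444

Forward pass:
ES_Task 1 = 0; EF_Task 1 = 10
ES_Task 2 = 0; EF_Task 2 = 5
ES_Task 3 = max(EF_Task 1=10, EF_Task 2=5) = 10; EF_Task 3 = 10+4 = 14
ES_Task 4 = 14; EF_Task 4 = 14+10 = 24
ES_Task 5 = max(EF_Task 1=10, EF_Task 2=5) = 10; EF_Task 5 = 10+5 = 15
ES_Task 6 = 10; EF_Task 6 = 10+7 = 17
ES_Task 7 = max(EF_Task 4=24, EF_Task 5=15) = 24; EF_Task 7 = 24+8 = 32
ES_Task 8 = 15; EF_Task 8 = 15+13 = 28
ES_Task 9 = max(EF_Task 1=10, EF_Task 6=17) = 17; EF_Task 9 = 17+5 = 22
ES_Task 10 = max(EF_Task 6=17, EF_Task 7=32, EF_Task 8=28, EF_Task 9=22) = 32; EF_Task 10 = 32+7 = 39
Expected project duration μ = 39 weeks. Critical path: Task 1 → Task 3 → Task 4 → Task 7 → Task 10.

Variance along critical path = 0.444 + 2.778 + 1.778 + 1.000 + 0.444 = 6.444; σ = √6.444 = 2.539 weeks.
Z = (44 − 39) / 2.539 = 1.970
P(T ≤ 44) = Φ(1.970) ≈ 0.976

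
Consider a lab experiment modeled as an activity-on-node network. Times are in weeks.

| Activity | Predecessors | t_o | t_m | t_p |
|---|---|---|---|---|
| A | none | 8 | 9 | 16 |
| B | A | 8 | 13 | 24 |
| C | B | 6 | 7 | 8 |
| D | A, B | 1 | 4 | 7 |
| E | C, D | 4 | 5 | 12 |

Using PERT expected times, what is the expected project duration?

37 weeks

te_A = (8 + 4·9 + 16)/6 = 60/6 = 10
te_B = (8 + 4·13 + 24)/6 = 84/6 = 14
te_C = (6 + 4·7 + 8)/6 = 42/6 = 7
te_D = (1 + 4·4 + 7)/6 = 24/6 = 4
te_E = (4 + 4·5 + 12)/6 = 36/6 = 6

Forward pass:
ES_A = 0; EF_A = 10
ES_B = 10; EF_B = 10+14 = 24
ES_C = 24; EF_C = 24+7 = 31
ES_D = max(EF_A=10, EF_B=24) = 24; EF_D = 24+4 = 28
ES_E = max(EF_C=31, EF_D=28) = 31; EF_E = 31+6 = 37
Expected project duration μ = 37 weeks. Critical path: A → B → C → E.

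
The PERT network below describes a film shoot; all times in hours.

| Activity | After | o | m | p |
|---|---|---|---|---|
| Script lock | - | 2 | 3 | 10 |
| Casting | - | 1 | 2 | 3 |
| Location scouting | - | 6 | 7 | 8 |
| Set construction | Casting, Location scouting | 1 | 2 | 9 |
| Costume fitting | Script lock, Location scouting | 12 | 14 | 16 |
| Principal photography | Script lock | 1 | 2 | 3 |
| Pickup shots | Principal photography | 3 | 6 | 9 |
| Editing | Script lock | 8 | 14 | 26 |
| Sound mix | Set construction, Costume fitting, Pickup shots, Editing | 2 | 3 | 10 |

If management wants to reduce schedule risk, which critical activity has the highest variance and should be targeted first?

Sound mix

te_Script lock = (2 + 4·3 + 10)/6 = 24/6 = 4; σ²_Script lock = ((10−2)/6)² = 1.778
te_Casting = (1 + 4·2 + 3)/6 = 12/6 = 2; σ²_Casting = ((3−1)/6)² = 0.111
te_Location scouting = (6 + 4·7 + 8)/6 = 42/6 = 7; σ²_Location scouting = ((8−6)/6)² = 0.111
te_Set construction = (1 + 4·2 + 9)/6 = 18/6 = 3; σ²_Set construction = ((9−1)/6)² = 1.778
te_Costume fitting = (12 + 4·14 + 16)/6 = 84/6 = 14; σ²_Costume fitting = ((16−12)/6)² = 0.444
te_Principal photography = (1 + 4·2 + 3)/6 = 12/6 = 2; σ²_Principal photography = ((3−1)/6)² = 0.111
te_Pickup shots = (3 + 4·6 + 9)/6 = 36/6 = 6; σ²_Pickup shots = ((9−3)/6)² = 1.000
te_Editing = (8 + 4·14 + 26)/6 = 90/6 = 15; σ²_Editing = ((26−8)/6)² = 9.000
te_Sound mix = (2 + 4·3 + 10)/6 = 24/6 = 4; σ²_Sound mix = ((10−2)/6)² = 1.778

Forward pass:
ES_Script lock = 0; EF_Script lock = 4
ES_Casting = 0; EF_Casting = 2
ES_Location scouting = 0; EF_Location scouting = 7
ES_Set construction = max(EF_Casting=2, EF_Location scouting=7) = 7; EF_Set construction = 7+3 = 10
ES_Costume fitting = max(EF_Script lock=4, EF_Location scouting=7) = 7; EF_Costume fitting = 7+14 = 21
ES_Principal photography = 4; EF_Principal photography = 4+2 = 6
ES_Pickup shots = 6; EF_Pickup shots = 6+6 = 12
ES_Editing = 4; EF_Editing = 4+15 = 19
ES_Sound mix = max(EF_Set construction=10, EF_Costume fitting=21, EF_Pickup shots=12, EF_Editing=19) = 21; EF_Sound mix = 21+4 = 25
Expected project duration μ = 25 hours. Critical path: Location scouting → Costume fitting → Sound mix.

Variances on critical path: σ²_Location scouting=0.111, σ²_Costume fitting=0.444, σ²_Sound mix=1.778.
Largest is σ²_Sound mix = 1.778.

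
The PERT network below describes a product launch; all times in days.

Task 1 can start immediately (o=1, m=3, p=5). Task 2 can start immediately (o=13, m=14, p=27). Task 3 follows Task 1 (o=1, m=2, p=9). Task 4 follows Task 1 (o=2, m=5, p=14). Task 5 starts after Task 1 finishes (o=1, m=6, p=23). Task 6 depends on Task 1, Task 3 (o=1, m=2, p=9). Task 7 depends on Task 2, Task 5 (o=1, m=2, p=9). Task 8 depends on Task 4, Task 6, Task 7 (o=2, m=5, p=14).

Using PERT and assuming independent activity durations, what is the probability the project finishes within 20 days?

te_Task 1 = (1 + 4·3 + 5)/6 = 18/6 = 3; σ²_Task 1 = ((5−1)/6)² = 0.444
te_Task 2 = (13 + 4·14 + 27)/6 = 96/6 = 16; σ²_Task 2 = ((27−13)/6)² = 5.444
te_Task 3 = (1 + 4·2 + 9)/6 = 18/6 = 3; σ²_Task 3 = ((9−1)/6)² = 1.778
te_Task 4 = (2 + 4·5 + 14)/6 = 36/6 = 6; σ²_Task 4 = ((14−2)/6)² = 4.000
te_Task 5 = (1 + 4·6 + 23)/6 = 48/6 = 8; σ²_Task 5 = ((23−1)/6)² = 13.444
te_Task 6 = (1 + 4·2 + 9)/6 = 18/6 = 3; σ²_Task 6 = ((9−1)/6)² = 1.778
te_Task 7 = (1 + 4·2 + 9)/6 = 18/6 = 3; σ²_Task 7 = ((9−1)/6)² = 1.778
te_Task 8 = (2 + 4·5 + 14)/6 = 36/6 = 6; σ²_Task 8 = ((14−2)/6)² = 4.000

Forward pass:
ES_Task 1 = 0; EF_Task 1 = 3
ES_Task 2 = 0; EF_Task 2 = 16
ES_Task 3 = 3; EF_Task 3 = 3+3 = 6
ES_Task 4 = 3; EF_Task 4 = 3+6 = 9
ES_Task 5 = 3; EF_Task 5 = 3+8 = 11
ES_Task 6 = max(EF_Task 1=3, EF_Task 3=6) = 6; EF_Task 6 = 6+3 = 9
ES_Task 7 = max(EF_Task 2=16, EF_Task 5=11) = 16; EF_Task 7 = 16+3 = 19
ES_Task 8 = max(EF_Task 4=9, EF_Task 6=9, EF_Task 7=19) = 19; EF_Task 8 = 19+6 = 25
Expected project duration μ = 25 days. Critical path: Task 2 → Task 7 → Task 8.

Variance along critical path = 5.444 + 1.778 + 4.000 = 11.222; σ = √11.222 = 3.350 days.
Z = (20 − 25) / 3.350 = -1.493
P(T ≤ 20) = Φ(-1.493) ≈ 0.068

0.068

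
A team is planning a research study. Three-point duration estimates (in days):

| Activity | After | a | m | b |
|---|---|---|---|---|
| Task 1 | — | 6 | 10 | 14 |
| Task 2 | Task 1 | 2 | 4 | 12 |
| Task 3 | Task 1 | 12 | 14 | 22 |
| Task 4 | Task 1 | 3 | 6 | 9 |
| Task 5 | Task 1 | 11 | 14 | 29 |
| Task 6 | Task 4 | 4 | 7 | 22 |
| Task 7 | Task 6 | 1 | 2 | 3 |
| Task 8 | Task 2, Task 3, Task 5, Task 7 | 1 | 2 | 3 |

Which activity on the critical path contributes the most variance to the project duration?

te_Task 1 = (6 + 4·10 + 14)/6 = 60/6 = 10; σ²_Task 1 = ((14−6)/6)² = 1.778
te_Task 2 = (2 + 4·4 + 12)/6 = 30/6 = 5; σ²_Task 2 = ((12−2)/6)² = 2.778
te_Task 3 = (12 + 4·14 + 22)/6 = 90/6 = 15; σ²_Task 3 = ((22−12)/6)² = 2.778
te_Task 4 = (3 + 4·6 + 9)/6 = 36/6 = 6; σ²_Task 4 = ((9−3)/6)² = 1.000
te_Task 5 = (11 + 4·14 + 29)/6 = 96/6 = 16; σ²_Task 5 = ((29−11)/6)² = 9.000
te_Task 6 = (4 + 4·7 + 22)/6 = 54/6 = 9; σ²_Task 6 = ((22−4)/6)² = 9.000
te_Task 7 = (1 + 4·2 + 3)/6 = 12/6 = 2; σ²_Task 7 = ((3−1)/6)² = 0.111
te_Task 8 = (1 + 4·2 + 3)/6 = 12/6 = 2; σ²_Task 8 = ((3−1)/6)² = 0.111

Forward pass:
ES_Task 1 = 0; EF_Task 1 = 10
ES_Task 2 = 10; EF_Task 2 = 10+5 = 15
ES_Task 3 = 10; EF_Task 3 = 10+15 = 25
ES_Task 4 = 10; EF_Task 4 = 10+6 = 16
ES_Task 5 = 10; EF_Task 5 = 10+16 = 26
ES_Task 6 = 16; EF_Task 6 = 16+9 = 25
ES_Task 7 = 25; EF_Task 7 = 25+2 = 27
ES_Task 8 = max(EF_Task 2=15, EF_Task 3=25, EF_Task 5=26, EF_Task 7=27) = 27; EF_Task 8 = 27+2 = 29
Expected project duration μ = 29 days. Critical path: Task 1 → Task 4 → Task 6 → Task 7 → Task 8.

Variances on critical path: σ²_Task 1=1.778, σ²_Task 4=1.000, σ²_Task 6=9.000, σ²_Task 7=0.111, σ²_Task 8=0.111.
Largest is σ²_Task 6 = 9.000.

Task 6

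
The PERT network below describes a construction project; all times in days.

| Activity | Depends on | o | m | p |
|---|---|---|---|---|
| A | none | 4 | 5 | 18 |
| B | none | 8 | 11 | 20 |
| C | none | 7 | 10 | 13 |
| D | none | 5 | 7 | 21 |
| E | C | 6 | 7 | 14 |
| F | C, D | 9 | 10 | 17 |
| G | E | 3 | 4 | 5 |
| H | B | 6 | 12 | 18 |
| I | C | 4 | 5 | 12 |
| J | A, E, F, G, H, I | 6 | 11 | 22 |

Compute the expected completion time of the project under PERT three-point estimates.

36 days

te_A = (4 + 4·5 + 18)/6 = 42/6 = 7
te_B = (8 + 4·11 + 20)/6 = 72/6 = 12
te_C = (7 + 4·10 + 13)/6 = 60/6 = 10
te_D = (5 + 4·7 + 21)/6 = 54/6 = 9
te_E = (6 + 4·7 + 14)/6 = 48/6 = 8
te_F = (9 + 4·10 + 17)/6 = 66/6 = 11
te_G = (3 + 4·4 + 5)/6 = 24/6 = 4
te_H = (6 + 4·12 + 18)/6 = 72/6 = 12
te_I = (4 + 4·5 + 12)/6 = 36/6 = 6
te_J = (6 + 4·11 + 22)/6 = 72/6 = 12

Forward pass:
ES_A = 0; EF_A = 7
ES_B = 0; EF_B = 12
ES_C = 0; EF_C = 10
ES_D = 0; EF_D = 9
ES_E = 10; EF_E = 10+8 = 18
ES_F = max(EF_C=10, EF_D=9) = 10; EF_F = 10+11 = 21
ES_G = 18; EF_G = 18+4 = 22
ES_H = 12; EF_H = 12+12 = 24
ES_I = 10; EF_I = 10+6 = 16
ES_J = max(EF_A=7, EF_E=18, EF_F=21, EF_G=22, EF_H=24, EF_I=16) = 24; EF_J = 24+12 = 36
Expected project duration μ = 36 days. Critical path: B → H → J.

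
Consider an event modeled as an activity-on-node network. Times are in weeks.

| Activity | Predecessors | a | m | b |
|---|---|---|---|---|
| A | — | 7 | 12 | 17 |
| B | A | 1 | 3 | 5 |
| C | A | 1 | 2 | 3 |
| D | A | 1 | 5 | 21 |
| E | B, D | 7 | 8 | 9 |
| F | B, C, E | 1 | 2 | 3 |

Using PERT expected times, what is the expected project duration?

te_A = (7 + 4·12 + 17)/6 = 72/6 = 12
te_B = (1 + 4·3 + 5)/6 = 18/6 = 3
te_C = (1 + 4·2 + 3)/6 = 12/6 = 2
te_D = (1 + 4·5 + 21)/6 = 42/6 = 7
te_E = (7 + 4·8 + 9)/6 = 48/6 = 8
te_F = (1 + 4·2 + 3)/6 = 12/6 = 2

Forward pass:
ES_A = 0; EF_A = 12
ES_B = 12; EF_B = 12+3 = 15
ES_C = 12; EF_C = 12+2 = 14
ES_D = 12; EF_D = 12+7 = 19
ES_E = max(EF_B=15, EF_D=19) = 19; EF_E = 19+8 = 27
ES_F = max(EF_B=15, EF_C=14, EF_E=27) = 27; EF_F = 27+2 = 29
Expected project duration μ = 29 weeks. Critical path: A → D → E → F.

29 weeks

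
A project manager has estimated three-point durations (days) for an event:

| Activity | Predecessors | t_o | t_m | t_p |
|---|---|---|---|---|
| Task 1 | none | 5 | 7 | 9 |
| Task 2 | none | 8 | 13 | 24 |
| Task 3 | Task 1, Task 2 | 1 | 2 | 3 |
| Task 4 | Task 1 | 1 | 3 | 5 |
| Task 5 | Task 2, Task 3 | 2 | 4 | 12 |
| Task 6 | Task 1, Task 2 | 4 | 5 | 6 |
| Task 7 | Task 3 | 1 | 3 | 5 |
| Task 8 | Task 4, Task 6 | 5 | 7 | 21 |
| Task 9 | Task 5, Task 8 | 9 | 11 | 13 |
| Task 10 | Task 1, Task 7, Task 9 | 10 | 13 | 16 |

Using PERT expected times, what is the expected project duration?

52 days

te_Task 1 = (5 + 4·7 + 9)/6 = 42/6 = 7
te_Task 2 = (8 + 4·13 + 24)/6 = 84/6 = 14
te_Task 3 = (1 + 4·2 + 3)/6 = 12/6 = 2
te_Task 4 = (1 + 4·3 + 5)/6 = 18/6 = 3
te_Task 5 = (2 + 4·4 + 12)/6 = 30/6 = 5
te_Task 6 = (4 + 4·5 + 6)/6 = 30/6 = 5
te_Task 7 = (1 + 4·3 + 5)/6 = 18/6 = 3
te_Task 8 = (5 + 4·7 + 21)/6 = 54/6 = 9
te_Task 9 = (9 + 4·11 + 13)/6 = 66/6 = 11
te_Task 10 = (10 + 4·13 + 16)/6 = 78/6 = 13

Forward pass:
ES_Task 1 = 0; EF_Task 1 = 7
ES_Task 2 = 0; EF_Task 2 = 14
ES_Task 3 = max(EF_Task 1=7, EF_Task 2=14) = 14; EF_Task 3 = 14+2 = 16
ES_Task 4 = 7; EF_Task 4 = 7+3 = 10
ES_Task 5 = max(EF_Task 2=14, EF_Task 3=16) = 16; EF_Task 5 = 16+5 = 21
ES_Task 6 = max(EF_Task 1=7, EF_Task 2=14) = 14; EF_Task 6 = 14+5 = 19
ES_Task 7 = 16; EF_Task 7 = 16+3 = 19
ES_Task 8 = max(EF_Task 4=10, EF_Task 6=19) = 19; EF_Task 8 = 19+9 = 28
ES_Task 9 = max(EF_Task 5=21, EF_Task 8=28) = 28; EF_Task 9 = 28+11 = 39
ES_Task 10 = max(EF_Task 1=7, EF_Task 7=19, EF_Task 9=39) = 39; EF_Task 10 = 39+13 = 52
Expected project duration μ = 52 days. Critical path: Task 2 → Task 6 → Task 8 → Task 9 → Task 10.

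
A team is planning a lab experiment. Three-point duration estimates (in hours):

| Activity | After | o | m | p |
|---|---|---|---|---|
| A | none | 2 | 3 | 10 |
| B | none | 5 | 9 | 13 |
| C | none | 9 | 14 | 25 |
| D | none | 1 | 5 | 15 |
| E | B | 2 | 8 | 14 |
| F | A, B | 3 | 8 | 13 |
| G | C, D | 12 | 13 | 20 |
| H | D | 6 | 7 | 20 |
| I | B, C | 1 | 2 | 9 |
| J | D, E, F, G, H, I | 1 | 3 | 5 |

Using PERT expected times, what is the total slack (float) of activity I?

te_A = (2 + 4·3 + 10)/6 = 24/6 = 4
te_B = (5 + 4·9 + 13)/6 = 54/6 = 9
te_C = (9 + 4·14 + 25)/6 = 90/6 = 15
te_D = (1 + 4·5 + 15)/6 = 36/6 = 6
te_E = (2 + 4·8 + 14)/6 = 48/6 = 8
te_F = (3 + 4·8 + 13)/6 = 48/6 = 8
te_G = (12 + 4·13 + 20)/6 = 84/6 = 14
te_H = (6 + 4·7 + 20)/6 = 54/6 = 9
te_I = (1 + 4·2 + 9)/6 = 18/6 = 3
te_J = (1 + 4·3 + 5)/6 = 18/6 = 3

Forward pass:
ES_A = 0; EF_A = 4
ES_B = 0; EF_B = 9
ES_C = 0; EF_C = 15
ES_D = 0; EF_D = 6
ES_E = 9; EF_E = 9+8 = 17
ES_F = max(EF_A=4, EF_B=9) = 9; EF_F = 9+8 = 17
ES_G = max(EF_C=15, EF_D=6) = 15; EF_G = 15+14 = 29
ES_H = 6; EF_H = 6+9 = 15
ES_I = max(EF_B=9, EF_C=15) = 15; EF_I = 15+3 = 18
ES_J = max(EF_D=6, EF_E=17, EF_F=17, EF_G=29, EF_H=15, EF_I=18) = 29; EF_J = 29+3 = 32
Expected project duration μ = 32 hours. Critical path: C → G → J.

Backward pass:
LF_J = 32; LS_J = 32−3 = 29
LF_I = LS_J = 29; LS_I = 29−3 = 26
LF_H = LS_J = 29; LS_H = 29−9 = 20
LF_G = LS_J = 29; LS_G = 29−14 = 15
LF_F = LS_J = 29; LS_F = 29−8 = 21
LF_E = LS_J = 29; LS_E = 29−8 = 21
LF_D = min(LS_G=15, LS_H=20, LS_J=29) = 15; LS_D = 15−6 = 9
LF_C = min(LS_G=15, LS_I=26) = 15; LS_C = 15−15 = 0
LF_B = min(LS_E=21, LS_F=21, LS_I=26) = 21; LS_B = 21−9 = 12
LF_A = LS_F = 21; LS_A = 21−4 = 17
Slack_I = LS_I − ES_I = 26 − 15 = 11

11 hours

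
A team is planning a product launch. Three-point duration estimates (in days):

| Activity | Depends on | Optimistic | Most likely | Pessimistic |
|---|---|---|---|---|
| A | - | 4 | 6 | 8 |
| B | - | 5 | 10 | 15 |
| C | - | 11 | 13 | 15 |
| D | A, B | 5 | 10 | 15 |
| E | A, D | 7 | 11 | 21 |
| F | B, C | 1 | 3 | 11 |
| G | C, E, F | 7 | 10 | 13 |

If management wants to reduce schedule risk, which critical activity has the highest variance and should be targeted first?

E

te_A = (4 + 4·6 + 8)/6 = 36/6 = 6; σ²_A = ((8−4)/6)² = 0.444
te_B = (5 + 4·10 + 15)/6 = 60/6 = 10; σ²_B = ((15−5)/6)² = 2.778
te_C = (11 + 4·13 + 15)/6 = 78/6 = 13; σ²_C = ((15−11)/6)² = 0.444
te_D = (5 + 4·10 + 15)/6 = 60/6 = 10; σ²_D = ((15−5)/6)² = 2.778
te_E = (7 + 4·11 + 21)/6 = 72/6 = 12; σ²_E = ((21−7)/6)² = 5.444
te_F = (1 + 4·3 + 11)/6 = 24/6 = 4; σ²_F = ((11−1)/6)² = 2.778
te_G = (7 + 4·10 + 13)/6 = 60/6 = 10; σ²_G = ((13−7)/6)² = 1.000

Forward pass:
ES_A = 0; EF_A = 6
ES_B = 0; EF_B = 10
ES_C = 0; EF_C = 13
ES_D = max(EF_A=6, EF_B=10) = 10; EF_D = 10+10 = 20
ES_E = max(EF_A=6, EF_D=20) = 20; EF_E = 20+12 = 32
ES_F = max(EF_B=10, EF_C=13) = 13; EF_F = 13+4 = 17
ES_G = max(EF_C=13, EF_E=32, EF_F=17) = 32; EF_G = 32+10 = 42
Expected project duration μ = 42 days. Critical path: B → D → E → G.

Variances on critical path: σ²_B=2.778, σ²_D=2.778, σ²_E=5.444, σ²_G=1.000.
Largest is σ²_E = 5.444.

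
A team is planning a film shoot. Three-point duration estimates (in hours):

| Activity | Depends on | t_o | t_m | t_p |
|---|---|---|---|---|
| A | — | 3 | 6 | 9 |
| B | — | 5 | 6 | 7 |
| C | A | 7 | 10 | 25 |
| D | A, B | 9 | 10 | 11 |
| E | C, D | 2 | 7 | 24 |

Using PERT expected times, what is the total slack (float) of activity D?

te_A = (3 + 4·6 + 9)/6 = 36/6 = 6
te_B = (5 + 4·6 + 7)/6 = 36/6 = 6
te_C = (7 + 4·10 + 25)/6 = 72/6 = 12
te_D = (9 + 4·10 + 11)/6 = 60/6 = 10
te_E = (2 + 4·7 + 24)/6 = 54/6 = 9

Forward pass:
ES_A = 0; EF_A = 6
ES_B = 0; EF_B = 6
ES_C = 6; EF_C = 6+12 = 18
ES_D = max(EF_A=6, EF_B=6) = 6; EF_D = 6+10 = 16
ES_E = max(EF_C=18, EF_D=16) = 18; EF_E = 18+9 = 27
Expected project duration μ = 27 hours. Critical path: A → C → E.

Backward pass:
LF_E = 27; LS_E = 27−9 = 18
LF_D = LS_E = 18; LS_D = 18−10 = 8
LF_C = LS_E = 18; LS_C = 18−12 = 6
LF_B = LS_D = 8; LS_B = 8−6 = 2
LF_A = min(LS_C=6, LS_D=8) = 6; LS_A = 6−6 = 0
Slack_D = LS_D − ES_D = 8 − 6 = 2

2 hours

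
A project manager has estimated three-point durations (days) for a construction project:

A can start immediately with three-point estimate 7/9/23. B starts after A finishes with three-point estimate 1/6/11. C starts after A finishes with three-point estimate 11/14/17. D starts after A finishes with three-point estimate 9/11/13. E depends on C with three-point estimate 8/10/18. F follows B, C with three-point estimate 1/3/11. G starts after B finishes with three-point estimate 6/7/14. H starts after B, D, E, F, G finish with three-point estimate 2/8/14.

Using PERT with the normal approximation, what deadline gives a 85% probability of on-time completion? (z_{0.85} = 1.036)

te_A = (7 + 4·9 + 23)/6 = 66/6 = 11; σ²_A = ((23−7)/6)² = 7.111
te_B = (1 + 4·6 + 11)/6 = 36/6 = 6; σ²_B = ((11−1)/6)² = 2.778
te_C = (11 + 4·14 + 17)/6 = 84/6 = 14; σ²_C = ((17−11)/6)² = 1.000
te_D = (9 + 4·11 + 13)/6 = 66/6 = 11; σ²_D = ((13−9)/6)² = 0.444
te_E = (8 + 4·10 + 18)/6 = 66/6 = 11; σ²_E = ((18−8)/6)² = 2.778
te_F = (1 + 4·3 + 11)/6 = 24/6 = 4; σ²_F = ((11−1)/6)² = 2.778
te_G = (6 + 4·7 + 14)/6 = 48/6 = 8; σ²_G = ((14−6)/6)² = 1.778
te_H = (2 + 4·8 + 14)/6 = 48/6 = 8; σ²_H = ((14−2)/6)² = 4.000

Forward pass:
ES_A = 0; EF_A = 11
ES_B = 11; EF_B = 11+6 = 17
ES_C = 11; EF_C = 11+14 = 25
ES_D = 11; EF_D = 11+11 = 22
ES_E = 25; EF_E = 25+11 = 36
ES_F = max(EF_B=17, EF_C=25) = 25; EF_F = 25+4 = 29
ES_G = 17; EF_G = 17+8 = 25
ES_H = max(EF_B=17, EF_D=22, EF_E=36, EF_F=29, EF_G=25) = 36; EF_H = 36+8 = 44
Expected project duration μ = 44 days. Critical path: A → C → E → H.

Variance along critical path = 7.111 + 1.000 + 2.778 + 4.000 = 14.889; σ = 3.859 days.
D = μ + z·σ = 44 + 1.036·3.859 = 48.0 days

48.0 days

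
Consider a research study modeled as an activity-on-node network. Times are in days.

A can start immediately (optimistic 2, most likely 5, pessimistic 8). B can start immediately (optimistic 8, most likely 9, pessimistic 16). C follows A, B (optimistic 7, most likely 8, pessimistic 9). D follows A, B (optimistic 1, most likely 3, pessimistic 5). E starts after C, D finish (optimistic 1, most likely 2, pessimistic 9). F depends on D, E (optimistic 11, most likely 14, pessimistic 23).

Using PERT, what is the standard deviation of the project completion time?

te_A = (2 + 4·5 + 8)/6 = 30/6 = 5; σ²_A = ((8−2)/6)² = 1.000
te_B = (8 + 4·9 + 16)/6 = 60/6 = 10; σ²_B = ((16−8)/6)² = 1.778
te_C = (7 + 4·8 + 9)/6 = 48/6 = 8; σ²_C = ((9−7)/6)² = 0.111
te_D = (1 + 4·3 + 5)/6 = 18/6 = 3; σ²_D = ((5−1)/6)² = 0.444
te_E = (1 + 4·2 + 9)/6 = 18/6 = 3; σ²_E = ((9−1)/6)² = 1.778
te_F = (11 + 4·14 + 23)/6 = 90/6 = 15; σ²_F = ((23−11)/6)² = 4.000

Forward pass:
ES_A = 0; EF_A = 5
ES_B = 0; EF_B = 10
ES_C = max(EF_A=5, EF_B=10) = 10; EF_C = 10+8 = 18
ES_D = max(EF_A=5, EF_B=10) = 10; EF_D = 10+3 = 13
ES_E = max(EF_C=18, EF_D=13) = 18; EF_E = 18+3 = 21
ES_F = max(EF_D=13, EF_E=21) = 21; EF_F = 21+15 = 36
Expected project duration μ = 36 days. Critical path: B → C → E → F.

Variance along critical path = 1.778 + 0.111 + 1.778 + 4.000 = 7.667
σ = √7.667 = 2.769 days

2.77 days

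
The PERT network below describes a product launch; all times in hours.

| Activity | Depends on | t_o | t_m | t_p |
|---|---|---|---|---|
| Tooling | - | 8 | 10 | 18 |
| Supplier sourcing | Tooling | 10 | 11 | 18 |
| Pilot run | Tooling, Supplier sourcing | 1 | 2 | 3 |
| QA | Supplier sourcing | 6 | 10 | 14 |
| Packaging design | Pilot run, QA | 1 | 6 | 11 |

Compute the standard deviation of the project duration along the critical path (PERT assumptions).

3.02 hours

te_Tooling = (8 + 4·10 + 18)/6 = 66/6 = 11; σ²_Tooling = ((18−8)/6)² = 2.778
te_Supplier sourcing = (10 + 4·11 + 18)/6 = 72/6 = 12; σ²_Supplier sourcing = ((18−10)/6)² = 1.778
te_Pilot run = (1 + 4·2 + 3)/6 = 12/6 = 2; σ²_Pilot run = ((3−1)/6)² = 0.111
te_QA = (6 + 4·10 + 14)/6 = 60/6 = 10; σ²_QA = ((14−6)/6)² = 1.778
te_Packaging design = (1 + 4·6 + 11)/6 = 36/6 = 6; σ²_Packaging design = ((11−1)/6)² = 2.778

Forward pass:
ES_Tooling = 0; EF_Tooling = 11
ES_Supplier sourcing = 11; EF_Supplier sourcing = 11+12 = 23
ES_Pilot run = max(EF_Tooling=11, EF_Supplier sourcing=23) = 23; EF_Pilot run = 23+2 = 25
ES_QA = 23; EF_QA = 23+10 = 33
ES_Packaging design = max(EF_Pilot run=25, EF_QA=33) = 33; EF_Packaging design = 33+6 = 39
Expected project duration μ = 39 hours. Critical path: Tooling → Supplier sourcing → QA → Packaging design.

Variance along critical path = 2.778 + 1.778 + 1.778 + 2.778 = 9.111
σ = √9.111 = 3.018 hours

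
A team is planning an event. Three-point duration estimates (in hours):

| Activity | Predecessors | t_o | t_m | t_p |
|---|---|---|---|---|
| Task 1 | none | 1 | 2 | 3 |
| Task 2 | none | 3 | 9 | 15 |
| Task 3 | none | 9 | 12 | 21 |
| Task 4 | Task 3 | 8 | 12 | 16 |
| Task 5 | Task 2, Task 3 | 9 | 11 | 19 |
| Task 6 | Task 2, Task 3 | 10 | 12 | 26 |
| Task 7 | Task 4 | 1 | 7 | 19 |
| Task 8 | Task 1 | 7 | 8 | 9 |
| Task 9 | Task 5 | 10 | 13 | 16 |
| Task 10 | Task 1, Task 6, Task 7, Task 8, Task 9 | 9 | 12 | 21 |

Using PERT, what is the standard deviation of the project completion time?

te_Task 1 = (1 + 4·2 + 3)/6 = 12/6 = 2; σ²_Task 1 = ((3−1)/6)² = 0.111
te_Task 2 = (3 + 4·9 + 15)/6 = 54/6 = 9; σ²_Task 2 = ((15−3)/6)² = 4.000
te_Task 3 = (9 + 4·12 + 21)/6 = 78/6 = 13; σ²_Task 3 = ((21−9)/6)² = 4.000
te_Task 4 = (8 + 4·12 + 16)/6 = 72/6 = 12; σ²_Task 4 = ((16−8)/6)² = 1.778
te_Task 5 = (9 + 4·11 + 19)/6 = 72/6 = 12; σ²_Task 5 = ((19−9)/6)² = 2.778
te_Task 6 = (10 + 4·12 + 26)/6 = 84/6 = 14; σ²_Task 6 = ((26−10)/6)² = 7.111
te_Task 7 = (1 + 4·7 + 19)/6 = 48/6 = 8; σ²_Task 7 = ((19−1)/6)² = 9.000
te_Task 8 = (7 + 4·8 + 9)/6 = 48/6 = 8; σ²_Task 8 = ((9−7)/6)² = 0.111
te_Task 9 = (10 + 4·13 + 16)/6 = 78/6 = 13; σ²_Task 9 = ((16−10)/6)² = 1.000
te_Task 10 = (9 + 4·12 + 21)/6 = 78/6 = 13; σ²_Task 10 = ((21−9)/6)² = 4.000

Forward pass:
ES_Task 1 = 0; EF_Task 1 = 2
ES_Task 2 = 0; EF_Task 2 = 9
ES_Task 3 = 0; EF_Task 3 = 13
ES_Task 4 = 13; EF_Task 4 = 13+12 = 25
ES_Task 5 = max(EF_Task 2=9, EF_Task 3=13) = 13; EF_Task 5 = 13+12 = 25
ES_Task 6 = max(EF_Task 2=9, EF_Task 3=13) = 13; EF_Task 6 = 13+14 = 27
ES_Task 7 = 25; EF_Task 7 = 25+8 = 33
ES_Task 8 = 2; EF_Task 8 = 2+8 = 10
ES_Task 9 = 25; EF_Task 9 = 25+13 = 38
ES_Task 10 = max(EF_Task 1=2, EF_Task 6=27, EF_Task 7=33, EF_Task 8=10, EF_Task 9=38) = 38; EF_Task 10 = 38+13 = 51
Expected project duration μ = 51 hours. Critical path: Task 3 → Task 5 → Task 9 → Task 10.

Variance along critical path = 4.000 + 2.778 + 1.000 + 4.000 = 11.778
σ = √11.778 = 3.432 hours

3.43 hours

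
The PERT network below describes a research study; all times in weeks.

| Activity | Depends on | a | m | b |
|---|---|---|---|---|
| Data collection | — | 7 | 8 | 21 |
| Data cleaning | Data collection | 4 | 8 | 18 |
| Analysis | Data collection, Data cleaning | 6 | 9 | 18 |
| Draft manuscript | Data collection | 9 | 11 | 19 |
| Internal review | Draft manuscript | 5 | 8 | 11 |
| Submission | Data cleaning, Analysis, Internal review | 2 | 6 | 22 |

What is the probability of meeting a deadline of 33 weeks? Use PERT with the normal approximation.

0.134

te_Data collection = (7 + 4·8 + 21)/6 = 60/6 = 10; σ²_Data collection = ((21−7)/6)² = 5.444
te_Data cleaning = (4 + 4·8 + 18)/6 = 54/6 = 9; σ²_Data cleaning = ((18−4)/6)² = 5.444
te_Analysis = (6 + 4·9 + 18)/6 = 60/6 = 10; σ²_Analysis = ((18−6)/6)² = 4.000
te_Draft manuscript = (9 + 4·11 + 19)/6 = 72/6 = 12; σ²_Draft manuscript = ((19−9)/6)² = 2.778
te_Internal review = (5 + 4·8 + 11)/6 = 48/6 = 8; σ²_Internal review = ((11−5)/6)² = 1.000
te_Submission = (2 + 4·6 + 22)/6 = 48/6 = 8; σ²_Submission = ((22−2)/6)² = 11.111

Forward pass:
ES_Data collection = 0; EF_Data collection = 10
ES_Data cleaning = 10; EF_Data cleaning = 10+9 = 19
ES_Analysis = max(EF_Data collection=10, EF_Data cleaning=19) = 19; EF_Analysis = 19+10 = 29
ES_Draft manuscript = 10; EF_Draft manuscript = 10+12 = 22
ES_Internal review = 22; EF_Internal review = 22+8 = 30
ES_Submission = max(EF_Data cleaning=19, EF_Analysis=29, EF_Internal review=30) = 30; EF_Submission = 30+8 = 38
Expected project duration μ = 38 weeks. Critical path: Data collection → Draft manuscript → Internal review → Submission.

Variance along critical path = 5.444 + 2.778 + 1.000 + 11.111 = 20.333; σ = √20.333 = 4.509 weeks.
Z = (33 − 38) / 4.509 = -1.109
P(T ≤ 33) = Φ(-1.109) ≈ 0.134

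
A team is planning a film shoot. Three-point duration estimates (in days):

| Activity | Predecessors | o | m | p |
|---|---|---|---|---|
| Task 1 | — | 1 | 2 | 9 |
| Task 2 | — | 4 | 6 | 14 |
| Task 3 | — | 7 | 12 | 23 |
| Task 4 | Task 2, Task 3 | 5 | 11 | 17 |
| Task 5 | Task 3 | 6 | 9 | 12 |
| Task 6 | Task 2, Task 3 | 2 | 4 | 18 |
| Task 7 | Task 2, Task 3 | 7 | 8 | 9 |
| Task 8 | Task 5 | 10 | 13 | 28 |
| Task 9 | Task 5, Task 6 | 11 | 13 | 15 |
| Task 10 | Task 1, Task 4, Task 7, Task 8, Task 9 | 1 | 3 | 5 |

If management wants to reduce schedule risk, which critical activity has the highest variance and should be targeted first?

Task 8

te_Task 1 = (1 + 4·2 + 9)/6 = 18/6 = 3; σ²_Task 1 = ((9−1)/6)² = 1.778
te_Task 2 = (4 + 4·6 + 14)/6 = 42/6 = 7; σ²_Task 2 = ((14−4)/6)² = 2.778
te_Task 3 = (7 + 4·12 + 23)/6 = 78/6 = 13; σ²_Task 3 = ((23−7)/6)² = 7.111
te_Task 4 = (5 + 4·11 + 17)/6 = 66/6 = 11; σ²_Task 4 = ((17−5)/6)² = 4.000
te_Task 5 = (6 + 4·9 + 12)/6 = 54/6 = 9; σ²_Task 5 = ((12−6)/6)² = 1.000
te_Task 6 = (2 + 4·4 + 18)/6 = 36/6 = 6; σ²_Task 6 = ((18−2)/6)² = 7.111
te_Task 7 = (7 + 4·8 + 9)/6 = 48/6 = 8; σ²_Task 7 = ((9−7)/6)² = 0.111
te_Task 8 = (10 + 4·13 + 28)/6 = 90/6 = 15; σ²_Task 8 = ((28−10)/6)² = 9.000
te_Task 9 = (11 + 4·13 + 15)/6 = 78/6 = 13; σ²_Task 9 = ((15−11)/6)² = 0.444
te_Task 10 = (1 + 4·3 + 5)/6 = 18/6 = 3; σ²_Task 10 = ((5−1)/6)² = 0.444

Forward pass:
ES_Task 1 = 0; EF_Task 1 = 3
ES_Task 2 = 0; EF_Task 2 = 7
ES_Task 3 = 0; EF_Task 3 = 13
ES_Task 4 = max(EF_Task 2=7, EF_Task 3=13) = 13; EF_Task 4 = 13+11 = 24
ES_Task 5 = 13; EF_Task 5 = 13+9 = 22
ES_Task 6 = max(EF_Task 2=7, EF_Task 3=13) = 13; EF_Task 6 = 13+6 = 19
ES_Task 7 = max(EF_Task 2=7, EF_Task 3=13) = 13; EF_Task 7 = 13+8 = 21
ES_Task 8 = 22; EF_Task 8 = 22+15 = 37
ES_Task 9 = max(EF_Task 5=22, EF_Task 6=19) = 22; EF_Task 9 = 22+13 = 35
ES_Task 10 = max(EF_Task 1=3, EF_Task 4=24, EF_Task 7=21, EF_Task 8=37, EF_Task 9=35) = 37; EF_Task 10 = 37+3 = 40
Expected project duration μ = 40 days. Critical path: Task 3 → Task 5 → Task 8 → Task 10.

Variances on critical path: σ²_Task 3=7.111, σ²_Task 5=1.000, σ²_Task 8=9.000, σ²_Task 10=0.444.
Largest is σ²_Task 8 = 9.000.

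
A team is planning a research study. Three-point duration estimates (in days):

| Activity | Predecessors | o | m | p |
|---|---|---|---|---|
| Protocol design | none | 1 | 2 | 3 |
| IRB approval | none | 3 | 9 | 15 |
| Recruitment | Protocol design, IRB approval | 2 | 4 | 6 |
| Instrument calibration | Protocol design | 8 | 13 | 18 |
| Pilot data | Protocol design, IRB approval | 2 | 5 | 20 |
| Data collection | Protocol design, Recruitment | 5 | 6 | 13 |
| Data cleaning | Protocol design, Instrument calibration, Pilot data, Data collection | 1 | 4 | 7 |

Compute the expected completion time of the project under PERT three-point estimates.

te_Protocol design = (1 + 4·2 + 3)/6 = 12/6 = 2
te_IRB approval = (3 + 4·9 + 15)/6 = 54/6 = 9
te_Recruitment = (2 + 4·4 + 6)/6 = 24/6 = 4
te_Instrument calibration = (8 + 4·13 + 18)/6 = 78/6 = 13
te_Pilot data = (2 + 4·5 + 20)/6 = 42/6 = 7
te_Data collection = (5 + 4·6 + 13)/6 = 42/6 = 7
te_Data cleaning = (1 + 4·4 + 7)/6 = 24/6 = 4

Forward pass:
ES_Protocol design = 0; EF_Protocol design = 2
ES_IRB approval = 0; EF_IRB approval = 9
ES_Recruitment = max(EF_Protocol design=2, EF_IRB approval=9) = 9; EF_Recruitment = 9+4 = 13
ES_Instrument calibration = 2; EF_Instrument calibration = 2+13 = 15
ES_Pilot data = max(EF_Protocol design=2, EF_IRB approval=9) = 9; EF_Pilot data = 9+7 = 16
ES_Data collection = max(EF_Protocol design=2, EF_Recruitment=13) = 13; EF_Data collection = 13+7 = 20
ES_Data cleaning = max(EF_Protocol design=2, EF_Instrument calibration=15, EF_Pilot data=16, EF_Data collection=20) = 20; EF_Data cleaning = 20+4 = 24
Expected project duration μ = 24 days. Critical path: IRB approval → Recruitment → Data collection → Data cleaning.

24 days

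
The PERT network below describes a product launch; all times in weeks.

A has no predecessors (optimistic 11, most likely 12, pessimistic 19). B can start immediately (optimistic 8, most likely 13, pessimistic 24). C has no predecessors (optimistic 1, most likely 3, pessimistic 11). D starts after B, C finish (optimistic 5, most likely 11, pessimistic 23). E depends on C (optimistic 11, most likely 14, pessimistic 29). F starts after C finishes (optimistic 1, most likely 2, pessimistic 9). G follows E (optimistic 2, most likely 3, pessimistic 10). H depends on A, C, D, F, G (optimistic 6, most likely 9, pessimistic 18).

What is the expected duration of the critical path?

36 weeks

te_A = (11 + 4·12 + 19)/6 = 78/6 = 13
te_B = (8 + 4·13 + 24)/6 = 84/6 = 14
te_C = (1 + 4·3 + 11)/6 = 24/6 = 4
te_D = (5 + 4·11 + 23)/6 = 72/6 = 12
te_E = (11 + 4·14 + 29)/6 = 96/6 = 16
te_F = (1 + 4·2 + 9)/6 = 18/6 = 3
te_G = (2 + 4·3 + 10)/6 = 24/6 = 4
te_H = (6 + 4·9 + 18)/6 = 60/6 = 10

Forward pass:
ES_A = 0; EF_A = 13
ES_B = 0; EF_B = 14
ES_C = 0; EF_C = 4
ES_D = max(EF_B=14, EF_C=4) = 14; EF_D = 14+12 = 26
ES_E = 4; EF_E = 4+16 = 20
ES_F = 4; EF_F = 4+3 = 7
ES_G = 20; EF_G = 20+4 = 24
ES_H = max(EF_A=13, EF_C=4, EF_D=26, EF_F=7, EF_G=24) = 26; EF_H = 26+10 = 36
Expected project duration μ = 36 weeks. Critical path: B → D → H.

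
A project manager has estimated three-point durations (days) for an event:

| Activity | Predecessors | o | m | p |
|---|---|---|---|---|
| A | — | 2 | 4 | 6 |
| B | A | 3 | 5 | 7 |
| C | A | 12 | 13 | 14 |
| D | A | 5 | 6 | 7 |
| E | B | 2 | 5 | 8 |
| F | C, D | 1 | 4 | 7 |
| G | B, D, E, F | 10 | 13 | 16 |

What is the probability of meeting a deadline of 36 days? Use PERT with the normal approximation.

0.895

te_A = (2 + 4·4 + 6)/6 = 24/6 = 4; σ²_A = ((6−2)/6)² = 0.444
te_B = (3 + 4·5 + 7)/6 = 30/6 = 5; σ²_B = ((7−3)/6)² = 0.444
te_C = (12 + 4·13 + 14)/6 = 78/6 = 13; σ²_C = ((14−12)/6)² = 0.111
te_D = (5 + 4·6 + 7)/6 = 36/6 = 6; σ²_D = ((7−5)/6)² = 0.111
te_E = (2 + 4·5 + 8)/6 = 30/6 = 5; σ²_E = ((8−2)/6)² = 1.000
te_F = (1 + 4·4 + 7)/6 = 24/6 = 4; σ²_F = ((7−1)/6)² = 1.000
te_G = (10 + 4·13 + 16)/6 = 78/6 = 13; σ²_G = ((16−10)/6)² = 1.000

Forward pass:
ES_A = 0; EF_A = 4
ES_B = 4; EF_B = 4+5 = 9
ES_C = 4; EF_C = 4+13 = 17
ES_D = 4; EF_D = 4+6 = 10
ES_E = 9; EF_E = 9+5 = 14
ES_F = max(EF_C=17, EF_D=10) = 17; EF_F = 17+4 = 21
ES_G = max(EF_B=9, EF_D=10, EF_E=14, EF_F=21) = 21; EF_G = 21+13 = 34
Expected project duration μ = 34 days. Critical path: A → C → F → G.

Variance along critical path = 0.444 + 0.111 + 1.000 + 1.000 = 2.556; σ = √2.556 = 1.599 days.
Z = (36 − 34) / 1.599 = 1.251
P(T ≤ 36) = Φ(1.251) ≈ 0.895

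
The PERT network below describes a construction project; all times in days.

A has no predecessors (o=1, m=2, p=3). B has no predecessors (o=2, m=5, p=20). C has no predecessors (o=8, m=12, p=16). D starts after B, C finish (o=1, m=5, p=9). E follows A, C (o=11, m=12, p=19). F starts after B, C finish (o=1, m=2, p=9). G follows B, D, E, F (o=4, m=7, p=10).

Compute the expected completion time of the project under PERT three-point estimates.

te_A = (1 + 4·2 + 3)/6 = 12/6 = 2
te_B = (2 + 4·5 + 20)/6 = 42/6 = 7
te_C = (8 + 4·12 + 16)/6 = 72/6 = 12
te_D = (1 + 4·5 + 9)/6 = 30/6 = 5
te_E = (11 + 4·12 + 19)/6 = 78/6 = 13
te_F = (1 + 4·2 + 9)/6 = 18/6 = 3
te_G = (4 + 4·7 + 10)/6 = 42/6 = 7

Forward pass:
ES_A = 0; EF_A = 2
ES_B = 0; EF_B = 7
ES_C = 0; EF_C = 12
ES_D = max(EF_B=7, EF_C=12) = 12; EF_D = 12+5 = 17
ES_E = max(EF_A=2, EF_C=12) = 12; EF_E = 12+13 = 25
ES_F = max(EF_B=7, EF_C=12) = 12; EF_F = 12+3 = 15
ES_G = max(EF_B=7, EF_D=17, EF_E=25, EF_F=15) = 25; EF_G = 25+7 = 32
Expected project duration μ = 32 days. Critical path: C → E → G.

32 days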